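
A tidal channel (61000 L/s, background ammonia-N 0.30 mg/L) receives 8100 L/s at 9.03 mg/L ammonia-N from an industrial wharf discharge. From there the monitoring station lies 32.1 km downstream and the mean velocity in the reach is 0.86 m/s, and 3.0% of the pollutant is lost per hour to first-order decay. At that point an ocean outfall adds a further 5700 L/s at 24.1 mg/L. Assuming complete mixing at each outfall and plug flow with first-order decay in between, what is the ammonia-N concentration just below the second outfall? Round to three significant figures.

2.73 mg/L

Flow-weighted average: C = (61000·0.3000 + 8100·9.030) / 69100 = 91440/69100 = 1.323 mg/L; combined flow 69100 L/s.
Travel time t = 32.1·1000 / 0.86 = 37330 s = 10.37 h.
3.0%/h lost → k = −ln(1 − 0.03) = 0.03046 h⁻¹.
After decay, C = 1.323 × e^(−kt) = 1.323 × 0.7292 = 0.9650 mg/L.
At the second outfall, C = (69100·0.9650 + 5700·24.10) / (69100 + 5700) = 2.728 mg/L.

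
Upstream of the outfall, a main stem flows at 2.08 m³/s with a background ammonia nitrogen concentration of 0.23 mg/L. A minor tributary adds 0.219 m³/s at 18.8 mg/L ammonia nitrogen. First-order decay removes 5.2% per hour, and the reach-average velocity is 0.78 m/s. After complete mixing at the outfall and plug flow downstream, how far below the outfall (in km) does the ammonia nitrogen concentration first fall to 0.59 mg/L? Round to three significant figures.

Conservation of mass: C = (2.080·0.2300 + 0.2190·18.80) / 2.299 = 4.596/2.299 = 1.999 mg/L.
5.2%/h lost → k = −ln(1 − 0.052) = 0.05340 h⁻¹.
Set 1.999·exp(−k·t) = 0.59 → t = ln(1.999/0.59)/k = 82260 s = 22.85 h.
Distance = v·t = 0.78·82260 = 64170 m = 64.17 km.

64.2 km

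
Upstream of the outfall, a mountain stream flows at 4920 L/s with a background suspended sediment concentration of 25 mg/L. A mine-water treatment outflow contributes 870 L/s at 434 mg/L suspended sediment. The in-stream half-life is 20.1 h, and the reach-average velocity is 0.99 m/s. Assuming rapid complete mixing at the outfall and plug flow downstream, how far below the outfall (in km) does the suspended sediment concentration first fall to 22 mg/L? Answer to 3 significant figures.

After mixing, C = (4920·25.00 + 870.0·434.0) / 5790 = 500600/5790 = 86.46 mg/L.
Half-life 20.1 h → k = ln 2 / 20.1 = 0.03448 h⁻¹ = 0.8276 d⁻¹.
Set 86.46·exp(−k·t) = 22 → t = ln(86.46/22)/k = 142900 s = 39.69 h.
Distance = v·t = 0.99·142900 = 141400 m = 141.4 km.

141 km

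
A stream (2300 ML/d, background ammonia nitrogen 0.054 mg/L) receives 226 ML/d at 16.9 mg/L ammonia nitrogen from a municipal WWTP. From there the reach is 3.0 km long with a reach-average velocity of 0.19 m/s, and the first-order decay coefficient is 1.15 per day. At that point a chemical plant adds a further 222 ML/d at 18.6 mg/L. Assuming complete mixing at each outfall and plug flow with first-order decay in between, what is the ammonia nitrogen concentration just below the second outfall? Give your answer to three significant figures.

2.67 mg/L

Conservation of mass: C = (2300·0.05400 + 226.0·16.90) / 2526 = 3944/2526 = 1.561 mg/L; combined flow 2526 ML/d.
Travel time t = 3.0·1000 / 0.19 = 15790 s = 4.386 h.
Decay over the reach: 1.561·exp(−kt) = 1.561·0.8105 = 1.265 mg/L.
At the second outfall, C = (2526·1.265 + 222.0·18.60) / (2526 + 222.0) = 2.666 mg/L.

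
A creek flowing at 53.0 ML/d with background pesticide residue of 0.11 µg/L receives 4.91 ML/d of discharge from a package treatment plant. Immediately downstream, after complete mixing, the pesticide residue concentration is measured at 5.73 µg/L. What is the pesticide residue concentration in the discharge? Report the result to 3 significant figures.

66.4 µg/L

Mass balance: 53.00·0.1100 + 4.910·Cₑ = 57.91·5.730
→ Cₑ = (57.91·5.730 − 53.00·0.1100) / 4.910 = 66.39 µg/L.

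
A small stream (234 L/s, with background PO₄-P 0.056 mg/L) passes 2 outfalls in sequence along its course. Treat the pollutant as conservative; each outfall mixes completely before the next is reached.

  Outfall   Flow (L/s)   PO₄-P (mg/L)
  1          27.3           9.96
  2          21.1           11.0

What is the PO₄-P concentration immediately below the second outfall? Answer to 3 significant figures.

Below outfall 1: Q → 261.3 L/s, C = (234.0·0.05600 + 27.30·9.960)/261.3 = 1.091 mg/L.
Below outfall 2: Q → 282.4 L/s, C = (261.3·1.091 + 21.10·11.00)/282.4 = 1.831 mg/L.

1.83 mg/L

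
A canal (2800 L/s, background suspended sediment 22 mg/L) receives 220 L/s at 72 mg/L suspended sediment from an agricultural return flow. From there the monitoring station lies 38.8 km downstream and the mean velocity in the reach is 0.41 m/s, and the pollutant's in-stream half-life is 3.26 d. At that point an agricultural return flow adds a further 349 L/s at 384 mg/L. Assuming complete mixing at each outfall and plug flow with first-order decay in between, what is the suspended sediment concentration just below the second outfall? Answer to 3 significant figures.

Mass balance: C = (2800·22.00 + 220.0·72.00) / 3020 = 77440/3020 = 25.64 mg/L; combined flow 3020 L/s.
Travel time t = 38.8·1000 / 0.41 = 94630 s = 26.29 h.
Half-life 3.26 d → k = ln 2 / 3.26 = 0.2126 d⁻¹.
Applying C = C₀e^(−kt): 25.64 × 0.7922 = 20.32 mg/L.
Second outfall: C = (3020·20.32 + 349.0·384.0)/3369 = 57.99 mg/L.

58.0 mg/L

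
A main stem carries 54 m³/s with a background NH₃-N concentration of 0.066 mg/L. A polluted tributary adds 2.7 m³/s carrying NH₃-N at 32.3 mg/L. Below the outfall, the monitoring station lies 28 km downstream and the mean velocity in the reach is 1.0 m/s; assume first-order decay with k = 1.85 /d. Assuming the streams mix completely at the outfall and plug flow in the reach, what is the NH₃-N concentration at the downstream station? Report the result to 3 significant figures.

0.879 mg/L

After mixing, C = (54.00·0.06600 + 2.700·32.30) / 56.70 = 90.77/56.70 = 1.601 mg/L.
Travel time t = 28·1000 / 1.0 = 28000 s = 7.778 h.
Applying C = C₀e^(−kt): 1.601 × 0.5491 = 0.8790 mg/L.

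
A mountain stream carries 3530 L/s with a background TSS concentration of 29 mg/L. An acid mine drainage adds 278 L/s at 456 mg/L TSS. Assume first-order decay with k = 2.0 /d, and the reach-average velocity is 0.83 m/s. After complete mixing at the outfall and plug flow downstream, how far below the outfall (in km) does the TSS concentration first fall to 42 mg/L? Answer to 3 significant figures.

After mixing, C = (3530·29.00 + 278.0·456.0) / 3808 = 229100/3808 = 60.17 mg/L.
Set 60.17·exp(−k·t) = 42 → t = ln(60.17/42)/k = 15530 s = 4.315 h.
Distance = v·t = 0.83·15530 = 12890 m = 12.89 km.

12.9 km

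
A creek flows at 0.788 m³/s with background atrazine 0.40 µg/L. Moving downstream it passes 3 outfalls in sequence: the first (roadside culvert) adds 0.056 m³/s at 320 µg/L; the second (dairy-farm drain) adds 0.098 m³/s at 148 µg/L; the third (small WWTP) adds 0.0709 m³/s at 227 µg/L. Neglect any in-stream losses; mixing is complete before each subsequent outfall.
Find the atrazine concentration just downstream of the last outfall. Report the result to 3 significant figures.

48.2 µg/L

Below outfall 1: Q → 0.8440 m³/s, C = (0.7880·0.4000 + 0.05600·320.0)/0.8440 = 21.61 µg/L.
Below outfall 2: Q → 0.9420 m³/s, C = (0.8440·21.61 + 0.09800·148.0)/0.9420 = 34.75 µg/L.
Below outfall 3: Q → 1.013 m³/s, C = (0.9420·34.75 + 0.07090·227.0)/1.013 = 48.21 µg/L.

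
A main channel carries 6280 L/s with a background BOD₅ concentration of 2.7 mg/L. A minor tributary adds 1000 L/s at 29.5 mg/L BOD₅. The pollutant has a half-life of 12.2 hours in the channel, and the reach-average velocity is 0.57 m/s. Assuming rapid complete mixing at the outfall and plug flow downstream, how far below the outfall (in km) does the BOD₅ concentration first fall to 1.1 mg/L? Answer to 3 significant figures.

63.5 km

Flow-weighted average: C = (6280·2.700 + 1000·29.50) / 7280 = 46460/7280 = 6.381 mg/L.
Half-life 12.2 h → k = ln 2 / 12.2 = 0.05682 h⁻¹ = 1.364 d⁻¹.
Set 6.381·exp(−k·t) = 1.1 → t = ln(6.381/1.1)/k = 111400 s = 30.94 h.
Distance = v·t = 0.57·111400 = 63500 m = 63.50 km.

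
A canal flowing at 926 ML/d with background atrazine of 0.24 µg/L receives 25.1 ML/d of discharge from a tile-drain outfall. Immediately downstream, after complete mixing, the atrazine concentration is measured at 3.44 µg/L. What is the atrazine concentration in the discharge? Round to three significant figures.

121 µg/L

Mass balance: 926.0·0.2400 + 25.10·Cₑ = 951.1·3.440
→ Cₑ = (951.1·3.440 − 926.0·0.2400) / 25.10 = 121.5 µg/L.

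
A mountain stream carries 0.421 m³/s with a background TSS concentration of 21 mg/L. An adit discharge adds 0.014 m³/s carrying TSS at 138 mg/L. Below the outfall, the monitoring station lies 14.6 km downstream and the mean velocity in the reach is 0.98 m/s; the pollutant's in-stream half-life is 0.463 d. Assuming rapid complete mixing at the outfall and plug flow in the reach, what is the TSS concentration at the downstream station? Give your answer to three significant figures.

19.1 mg/L

Flow-weighted average: C = (0.4210·21.00 + 0.01400·138.0) / 0.4350 = 10.77/0.4350 = 24.77 mg/L.
Travel time t = 14.6·1000 / 0.98 = 14900 s = 4.138 h.
Half-life 0.463 d → k = ln 2 / 0.463 = 1.497 d⁻¹.
Decay over the reach: 24.77·exp(−kt) = 24.77·0.7725 = 19.13 mg/L.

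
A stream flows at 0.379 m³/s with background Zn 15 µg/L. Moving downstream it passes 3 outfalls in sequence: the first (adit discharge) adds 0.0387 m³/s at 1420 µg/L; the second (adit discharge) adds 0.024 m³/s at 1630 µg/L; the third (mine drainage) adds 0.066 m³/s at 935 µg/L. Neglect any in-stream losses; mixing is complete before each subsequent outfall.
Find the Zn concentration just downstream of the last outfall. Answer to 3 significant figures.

After outfall 1: Q = 0.3790 + 0.03870 = 0.4177 m³/s; C = (0.3790·15.00 + 0.03870·1420)/0.4177 = 145.2 µg/L.
After outfall 2: Q = 0.4177 + 0.02400 = 0.4417 m³/s; C = (0.4177·145.2 + 0.02400·1630)/0.4417 = 225.9 µg/L.
After outfall 3: Q = 0.4417 + 0.06600 = 0.5077 m³/s; C = (0.4417·225.9 + 0.06600·935.0)/0.5077 = 318.0 µg/L.

318 µg/L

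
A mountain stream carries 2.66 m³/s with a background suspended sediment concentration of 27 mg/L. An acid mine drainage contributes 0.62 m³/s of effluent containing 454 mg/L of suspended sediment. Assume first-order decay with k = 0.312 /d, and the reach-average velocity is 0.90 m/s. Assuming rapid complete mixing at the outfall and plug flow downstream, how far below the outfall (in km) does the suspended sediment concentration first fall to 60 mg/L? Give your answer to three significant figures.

146 km

Flow-weighted average: C = (2.660·27.00 + 0.6200·454.0) / 3.280 = 353.3/3.280 = 107.7 mg/L.
Set 107.7·exp(−k·t) = 60 → t = ln(107.7/60)/k = 162000 s = 45.01 h.
Distance = v·t = 0.90·162000 = 145800 m = 145.8 km.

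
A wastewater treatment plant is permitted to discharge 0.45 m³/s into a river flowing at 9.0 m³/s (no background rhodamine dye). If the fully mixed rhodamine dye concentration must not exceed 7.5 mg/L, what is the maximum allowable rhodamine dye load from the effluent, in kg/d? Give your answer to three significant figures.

Mass balance at the limit: 9.000·0 + 0.4500·Cₑ = 9.450·7.5 → Cₑ = 157.5 mg/L.
Load = 0.4500 m³/s × 157.5 g/m³ × 86 400 s/d = 6124 kg/d.

6120 kg/d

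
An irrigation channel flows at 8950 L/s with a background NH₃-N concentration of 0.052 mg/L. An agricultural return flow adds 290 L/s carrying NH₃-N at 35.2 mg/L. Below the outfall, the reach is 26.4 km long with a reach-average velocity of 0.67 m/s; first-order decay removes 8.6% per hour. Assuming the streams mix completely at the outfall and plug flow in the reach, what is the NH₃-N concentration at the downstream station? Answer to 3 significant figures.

After mixing, C = (8950·0.05200 + 290.0·35.20) / 9240 = 10670/9240 = 1.155 mg/L.
Travel time t = 26.4·1000 / 0.67 = 39400 s = 10.95 h.
8.6%/h lost → k = −ln(1 − 0.086) = 0.08992 h⁻¹.
First-order decay: C = 1.155·exp(−k·t) = 1.155·0.3737 = 0.4317 mg/L.

0.432 mg/L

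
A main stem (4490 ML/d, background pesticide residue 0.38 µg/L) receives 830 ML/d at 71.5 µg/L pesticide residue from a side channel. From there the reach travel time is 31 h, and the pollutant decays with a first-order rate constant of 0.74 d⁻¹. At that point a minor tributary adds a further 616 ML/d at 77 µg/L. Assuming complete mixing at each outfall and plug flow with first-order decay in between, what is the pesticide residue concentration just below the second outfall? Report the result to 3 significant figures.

Mixed concentration C = ΣQC/ΣQ = (4490·0.3800 + 830.0·71.50) / 5320 = 61050/5320 = 11.48 µg/L; combined flow 5320 ML/d.
Decay over the reach: 11.48·exp(−kt) = 11.48·0.3845 = 4.412 µg/L.
Second outfall: C = (5320·4.412 + 616.0·77.00)/5936 = 11.95 µg/L.

11.9 µg/L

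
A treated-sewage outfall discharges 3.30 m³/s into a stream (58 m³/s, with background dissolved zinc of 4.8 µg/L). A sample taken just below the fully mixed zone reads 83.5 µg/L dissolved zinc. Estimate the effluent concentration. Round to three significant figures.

1470 µg/L

Mass balance: 58.00·4.800 + 3.300·Cₑ = 61.30·83.50
→ Cₑ = (61.30·83.50 − 58.00·4.800) / 3.300 = 1467 µg/L.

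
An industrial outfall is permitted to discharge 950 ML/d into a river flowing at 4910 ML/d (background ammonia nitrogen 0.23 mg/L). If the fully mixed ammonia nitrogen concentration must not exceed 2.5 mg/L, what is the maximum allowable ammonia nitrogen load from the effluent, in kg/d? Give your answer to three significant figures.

13500 kg/d

Mass balance at the limit: 4910·0.2300 + 950.0·Cₑ = 5860·2.5 → Cₑ = 14.23 mg/L.
950.0 ML/d = 11.00 m³/s. Load = 11.00 m³/s × 14.23 g/m³ × 86 400 s/d = 13520 kg/d.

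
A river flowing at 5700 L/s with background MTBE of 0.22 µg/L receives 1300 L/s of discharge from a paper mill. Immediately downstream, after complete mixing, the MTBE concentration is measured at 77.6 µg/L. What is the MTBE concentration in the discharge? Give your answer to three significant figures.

417 µg/L

Mass balance: 5700·0.2200 + 1300·Cₑ = 7000·77.60
→ Cₑ = (7000·77.60 − 5700·0.2200) / 1300 = 416.9 µg/L.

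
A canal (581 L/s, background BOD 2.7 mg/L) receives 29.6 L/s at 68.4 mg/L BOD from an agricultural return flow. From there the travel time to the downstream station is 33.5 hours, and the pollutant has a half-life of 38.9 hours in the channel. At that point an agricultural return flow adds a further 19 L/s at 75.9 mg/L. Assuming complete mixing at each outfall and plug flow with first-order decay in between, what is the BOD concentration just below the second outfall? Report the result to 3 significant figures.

Flow-weighted average: C = (581.0·2.700 + 29.60·68.40) / 610.6 = 3593/610.6 = 5.885 mg/L; combined flow 610.6 L/s.
Half-life 38.9 h → k = ln 2 / 38.9 = 0.01782 h⁻¹ = 0.4276 d⁻¹.
After decay, C = 5.885 × e^(−kt) = 5.885 × 0.5505 = 3.240 mg/L.
Second outfall: C = (610.6·3.240 + 19.00·75.90)/629.6 = 5.432 mg/L.

5.43 mg/L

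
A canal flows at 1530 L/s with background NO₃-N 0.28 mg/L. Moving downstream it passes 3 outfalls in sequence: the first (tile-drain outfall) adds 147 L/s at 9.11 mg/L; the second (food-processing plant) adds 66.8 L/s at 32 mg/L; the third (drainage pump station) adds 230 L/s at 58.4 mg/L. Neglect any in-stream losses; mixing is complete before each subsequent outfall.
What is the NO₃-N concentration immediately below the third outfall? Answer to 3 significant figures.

Outfall 1: combined Q = 1677 L/s; C = (1530·0.2800 + 147.0·9.110)/1677 = 1.054 mg/L.
Outfall 2: combined Q = 1744 L/s; C = (1677·1.054 + 66.80·32.00)/1744 = 2.239 mg/L.
Outfall 3: combined Q = 1974 L/s; C = (1744·2.239 + 230.0·58.40)/1974 = 8.784 mg/L.

8.78 mg/L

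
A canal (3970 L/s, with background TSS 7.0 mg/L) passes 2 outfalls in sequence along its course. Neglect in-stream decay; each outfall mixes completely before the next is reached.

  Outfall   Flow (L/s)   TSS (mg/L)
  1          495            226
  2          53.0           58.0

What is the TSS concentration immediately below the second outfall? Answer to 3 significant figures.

31.6 mg/L

After outfall 1: Q = 3970 + 495.0 = 4465 L/s; C = (3970·7.000 + 495.0·226.0)/4465 = 31.28 mg/L.
After outfall 2: Q = 4465 + 53.00 = 4518 L/s; C = (4465·31.28 + 53.00·58.00)/4518 = 31.59 mg/L.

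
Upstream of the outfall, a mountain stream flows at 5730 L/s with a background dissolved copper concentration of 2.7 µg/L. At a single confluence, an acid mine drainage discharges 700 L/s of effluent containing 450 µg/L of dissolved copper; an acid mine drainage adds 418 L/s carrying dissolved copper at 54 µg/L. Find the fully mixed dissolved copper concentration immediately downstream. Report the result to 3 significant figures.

Mixed concentration C = ΣQC/ΣQ = (5730·2.700 + 700.0·450.0 + 418.0·54.00) / 6848 = 353000/6848 = 51.55 µg/L.

51.6 µg/L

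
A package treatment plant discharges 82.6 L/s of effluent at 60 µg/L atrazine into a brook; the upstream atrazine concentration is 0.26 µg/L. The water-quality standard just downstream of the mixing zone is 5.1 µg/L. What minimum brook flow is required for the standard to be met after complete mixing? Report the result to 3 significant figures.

Set C_mix = 5.1: (Q·0.2600 + 82.60·60.00) / (Q + 82.60) = 5.1
→ Q = 82.60·(60.00 − 5.1)/(5.1 − 0.2600) = 936.9 L/s.

937 L/s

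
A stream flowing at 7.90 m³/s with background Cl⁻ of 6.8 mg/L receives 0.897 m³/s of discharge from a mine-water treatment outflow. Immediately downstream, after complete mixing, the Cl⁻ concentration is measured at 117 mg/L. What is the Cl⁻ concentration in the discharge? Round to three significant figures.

1090 mg/L

Mass balance: 7.900·6.800 + 0.8970·Cₑ = 8.797·117.0
→ Cₑ = (8.797·117.0 − 7.900·6.800) / 0.8970 = 1088 mg/L.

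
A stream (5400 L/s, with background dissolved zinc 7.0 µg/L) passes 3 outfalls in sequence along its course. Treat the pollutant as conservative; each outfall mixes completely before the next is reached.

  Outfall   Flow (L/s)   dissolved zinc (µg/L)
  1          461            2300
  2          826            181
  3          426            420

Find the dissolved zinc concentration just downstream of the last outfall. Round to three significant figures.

Below outfall 1: Q → 5861 L/s, C = (5400·7.000 + 461.0·2300)/5861 = 187.4 µg/L.
Below outfall 2: Q → 6687 L/s, C = (5861·187.4 + 826.0·181.0)/6687 = 186.6 µg/L.
Below outfall 3: Q → 7113 L/s, C = (6687·186.6 + 426.0·420.0)/7113 = 200.6 µg/L.

201 µg/L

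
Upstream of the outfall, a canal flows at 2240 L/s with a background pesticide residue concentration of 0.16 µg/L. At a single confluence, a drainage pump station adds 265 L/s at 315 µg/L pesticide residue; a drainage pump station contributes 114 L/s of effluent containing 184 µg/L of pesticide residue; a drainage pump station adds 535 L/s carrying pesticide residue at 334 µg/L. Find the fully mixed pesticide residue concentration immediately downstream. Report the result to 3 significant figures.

Mixed concentration C = ΣQC/ΣQ = (2240·0.1600 + 265.0·315.0 + 114.0·184.0 + 535.0·334.0) / 3154 = 283500/3154 = 89.89 µg/L.

89.9 µg/L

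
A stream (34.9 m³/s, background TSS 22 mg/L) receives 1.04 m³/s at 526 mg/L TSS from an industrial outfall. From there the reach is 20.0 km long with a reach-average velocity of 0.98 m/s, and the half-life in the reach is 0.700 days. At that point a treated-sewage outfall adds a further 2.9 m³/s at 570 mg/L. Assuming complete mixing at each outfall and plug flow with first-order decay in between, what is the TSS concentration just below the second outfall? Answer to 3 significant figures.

69.4 mg/L

Conservation of mass: C = (34.90·22.00 + 1.040·526.0) / 35.94 = 1315/35.94 = 36.58 mg/L; combined flow 35.94 m³/s.
Travel time t = 20.0·1000 / 0.98 = 20410 s = 5.669 h.
Half-life 0.700 d → k = ln 2 / 0.700 = 0.9902 d⁻¹.
Decay over the reach: 36.58·exp(−kt) = 36.58·0.7914 = 28.95 mg/L.
Second outfall: C = (35.94·28.95 + 2.900·570.0)/38.84 = 69.35 mg/L.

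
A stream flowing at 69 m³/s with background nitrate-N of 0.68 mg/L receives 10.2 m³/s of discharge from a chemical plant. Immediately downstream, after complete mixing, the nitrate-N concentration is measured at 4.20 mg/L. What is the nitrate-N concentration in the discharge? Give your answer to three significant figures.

Mass balance: 69.00·0.6800 + 10.20·Cₑ = 79.20·4.200
→ Cₑ = (79.20·4.200 − 69.00·0.6800) / 10.20 = 28.01 mg/L.

28.0 mg/L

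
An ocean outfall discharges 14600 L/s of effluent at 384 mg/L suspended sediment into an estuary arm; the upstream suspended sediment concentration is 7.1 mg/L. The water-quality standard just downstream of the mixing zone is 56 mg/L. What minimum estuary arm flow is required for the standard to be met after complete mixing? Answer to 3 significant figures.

Set C_mix = 56: (Q·7.100 + 14600·384.0) / (Q + 14600) = 56
→ Q = 14600·(384.0 − 56)/(56 − 7.100) = 97930 L/s.

97900 L/s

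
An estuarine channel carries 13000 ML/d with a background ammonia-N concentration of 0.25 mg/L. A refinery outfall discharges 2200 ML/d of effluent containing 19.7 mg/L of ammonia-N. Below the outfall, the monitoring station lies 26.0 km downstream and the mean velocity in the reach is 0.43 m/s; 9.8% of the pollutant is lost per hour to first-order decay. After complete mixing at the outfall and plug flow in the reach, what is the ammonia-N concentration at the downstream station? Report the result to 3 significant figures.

After mixing, C = (13000·0.2500 + 2200·19.70) / 15200 = 46590/15200 = 3.065 mg/L.
Travel time t = 26.0·1000 / 0.43 = 60470 s = 16.80 h.
9.8%/h lost → k = −ln(1 − 0.098) = 0.1031 h⁻¹.
After decay, C = 3.065 × e^(−kt) = 3.065 × 0.1769 = 0.5421 mg/L.

0.542 mg/L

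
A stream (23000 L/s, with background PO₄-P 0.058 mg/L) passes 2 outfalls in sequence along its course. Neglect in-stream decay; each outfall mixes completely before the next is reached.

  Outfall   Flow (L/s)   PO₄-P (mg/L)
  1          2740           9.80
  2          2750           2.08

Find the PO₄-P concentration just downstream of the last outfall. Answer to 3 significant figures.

1.19 mg/L

After outfall 1: Q = 23000 + 2740 = 25740 L/s; C = (23000·0.05800 + 2740·9.800)/25740 = 1.095 mg/L.
After outfall 2: Q = 25740 + 2750 = 28490 L/s; C = (25740·1.095 + 2750·2.080)/28490 = 1.190 mg/L.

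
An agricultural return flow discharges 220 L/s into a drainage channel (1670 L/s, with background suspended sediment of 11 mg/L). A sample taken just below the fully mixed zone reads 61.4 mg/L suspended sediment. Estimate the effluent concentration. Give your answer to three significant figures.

Mass balance: 1670·11.00 + 220.0·Cₑ = 1890·61.40
→ Cₑ = (1890·61.40 − 1670·11.00) / 220.0 = 444.0 mg/L.

444 mg/L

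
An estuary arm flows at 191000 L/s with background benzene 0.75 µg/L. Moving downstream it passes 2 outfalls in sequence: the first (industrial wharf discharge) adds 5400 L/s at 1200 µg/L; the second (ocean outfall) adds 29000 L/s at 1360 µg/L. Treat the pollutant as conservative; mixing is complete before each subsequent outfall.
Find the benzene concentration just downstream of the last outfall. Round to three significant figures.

204 µg/L

After outfall 1: Q = 191000 + 5400 = 196400 L/s; C = (191000·0.7500 + 5400·1200)/196400 = 33.72 µg/L.
After outfall 2: Q = 196400 + 29000 = 225400 L/s; C = (196400·33.72 + 29000·1360)/225400 = 204.4 µg/L.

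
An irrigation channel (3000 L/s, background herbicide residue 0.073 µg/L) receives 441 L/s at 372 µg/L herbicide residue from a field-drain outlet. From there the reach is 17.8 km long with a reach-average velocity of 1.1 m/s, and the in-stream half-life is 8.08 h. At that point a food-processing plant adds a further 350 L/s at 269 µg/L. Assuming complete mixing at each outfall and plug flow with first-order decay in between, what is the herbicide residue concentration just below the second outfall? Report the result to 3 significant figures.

54.3 µg/L

Mass balance: C = (3000·0.07300 + 441.0·372.0) / 3441 = 164300/3441 = 47.74 µg/L; combined flow 3441 L/s.
Travel time t = 17.8·1000 / 1.1 = 16180 s = 4.495 h.
Half-life 8.08 h → k = ln 2 / 8.08 = 0.08579 h⁻¹ = 2.059 d⁻¹.
After decay, C = 47.74 × e^(−kt) = 47.74 × 0.6800 = 32.46 µg/L.
Second outfall: C = (3441·32.46 + 350.0·269.0)/3791 = 54.30 µg/L.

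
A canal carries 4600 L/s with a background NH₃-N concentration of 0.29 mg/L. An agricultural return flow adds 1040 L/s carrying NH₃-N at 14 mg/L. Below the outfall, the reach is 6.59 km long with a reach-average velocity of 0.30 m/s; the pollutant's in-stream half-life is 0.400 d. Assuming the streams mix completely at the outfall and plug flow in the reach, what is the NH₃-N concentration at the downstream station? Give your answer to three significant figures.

1.81 mg/L

Mass balance: C = (4600·0.2900 + 1040·14.00) / 5640 = 15890/5640 = 2.818 mg/L.
Travel time t = 6.59·1000 / 0.30 = 21970 s = 6.102 h.
Half-life 0.400 d → k = ln 2 / 0.400 = 1.733 d⁻¹.
Applying C = C₀e^(−kt): 2.818 × 0.6437 = 1.814 mg/L.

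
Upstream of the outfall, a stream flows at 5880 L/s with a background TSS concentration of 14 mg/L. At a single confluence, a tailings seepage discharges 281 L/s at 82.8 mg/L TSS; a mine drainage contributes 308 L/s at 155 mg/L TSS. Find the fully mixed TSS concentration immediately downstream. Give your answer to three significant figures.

Conservation of mass: C = (5880·14.00 + 281.0·82.80 + 308.0·155.0) / 6469 = 153300/6469 = 23.70 mg/L.

23.7 mg/L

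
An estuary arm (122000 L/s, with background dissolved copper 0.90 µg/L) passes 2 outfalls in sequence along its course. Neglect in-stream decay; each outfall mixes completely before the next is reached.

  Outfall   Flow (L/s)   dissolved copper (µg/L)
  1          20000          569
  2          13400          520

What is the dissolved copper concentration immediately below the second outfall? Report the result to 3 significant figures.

After outfall 1: Q = 122000 + 20000 = 142000 L/s; C = (122000·0.9000 + 20000·569.0)/142000 = 80.91 µg/L.
After outfall 2: Q = 142000 + 13400 = 155400 L/s; C = (142000·80.91 + 13400·520.0)/155400 = 118.8 µg/L.

119 µg/L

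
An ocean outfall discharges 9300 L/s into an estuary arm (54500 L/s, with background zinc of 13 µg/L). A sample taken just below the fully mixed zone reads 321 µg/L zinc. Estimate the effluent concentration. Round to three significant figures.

Mass balance: 54500·13.00 + 9300·Cₑ = 63800·321.0
→ Cₑ = (63800·321.0 − 54500·13.00) / 9300 = 2126 µg/L.

2130 µg/L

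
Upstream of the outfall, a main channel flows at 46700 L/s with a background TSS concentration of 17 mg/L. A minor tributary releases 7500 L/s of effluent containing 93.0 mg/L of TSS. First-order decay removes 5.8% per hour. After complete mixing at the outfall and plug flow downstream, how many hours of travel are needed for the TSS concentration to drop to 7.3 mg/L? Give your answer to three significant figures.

Mixed concentration C = ΣQC/ΣQ = (46700·17.00 + 7500·93.00) / 54200 = 1491000/54200 = 27.52 mg/L.
5.8%/h lost → k = −ln(1 − 0.058) = 0.05975 h⁻¹.
27.52·exp(−k·t) = 7.3 → t = ln(27.52/7.3)/k = 79950 s = 22.21 h.

22.2 h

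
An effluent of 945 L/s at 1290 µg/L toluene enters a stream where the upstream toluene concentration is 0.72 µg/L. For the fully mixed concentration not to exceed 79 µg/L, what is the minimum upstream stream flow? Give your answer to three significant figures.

Set C_mix = 79: (Q·0.7200 + 945.0·1290) / (Q + 945.0) = 79
→ Q = 945.0·(1290 − 79)/(79 − 0.7200) = 14620 L/s.

14600 L/s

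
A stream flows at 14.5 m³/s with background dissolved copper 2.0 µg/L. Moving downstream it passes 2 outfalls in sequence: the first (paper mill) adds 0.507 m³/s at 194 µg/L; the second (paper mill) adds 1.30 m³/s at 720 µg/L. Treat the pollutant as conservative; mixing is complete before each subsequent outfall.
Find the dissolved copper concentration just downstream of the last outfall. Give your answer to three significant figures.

Below outfall 1: Q → 15.01 m³/s, C = (14.50·2.000 + 0.5070·194.0)/15.01 = 8.487 µg/L.
Below outfall 2: Q → 16.31 m³/s, C = (15.01·8.487 + 1.300·720.0)/16.31 = 65.21 µg/L.

65.2 µg/L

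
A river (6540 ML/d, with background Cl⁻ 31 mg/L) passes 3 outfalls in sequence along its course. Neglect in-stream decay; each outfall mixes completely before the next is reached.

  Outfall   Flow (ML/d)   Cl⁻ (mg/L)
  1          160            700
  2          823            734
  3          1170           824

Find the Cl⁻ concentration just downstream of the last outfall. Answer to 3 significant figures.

Below outfall 1: Q → 6700 ML/d, C = (6540·31.00 + 160.0·700.0)/6700 = 46.98 mg/L.
Below outfall 2: Q → 7523 ML/d, C = (6700·46.98 + 823.0·734.0)/7523 = 122.1 mg/L.
Below outfall 3: Q → 8693 ML/d, C = (7523·122.1 + 1170·824.0)/8693 = 216.6 mg/L.

217 mg/L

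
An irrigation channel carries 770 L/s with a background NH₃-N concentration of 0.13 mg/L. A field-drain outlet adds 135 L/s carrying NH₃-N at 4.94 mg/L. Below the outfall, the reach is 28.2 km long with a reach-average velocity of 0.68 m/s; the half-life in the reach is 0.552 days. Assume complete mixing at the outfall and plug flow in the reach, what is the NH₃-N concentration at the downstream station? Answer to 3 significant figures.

Mixed concentration C = ΣQC/ΣQ = (770.0·0.1300 + 135.0·4.940) / 905.0 = 767.0/905.0 = 0.8475 mg/L.
Travel time t = 28.2·1000 / 0.68 = 41470 s = 11.52 h.
Half-life 0.552 d → k = ln 2 / 0.552 = 1.256 d⁻¹.
Applying C = C₀e^(−kt): 0.8475 × 0.5473 = 0.4639 mg/L.

0.464 mg/L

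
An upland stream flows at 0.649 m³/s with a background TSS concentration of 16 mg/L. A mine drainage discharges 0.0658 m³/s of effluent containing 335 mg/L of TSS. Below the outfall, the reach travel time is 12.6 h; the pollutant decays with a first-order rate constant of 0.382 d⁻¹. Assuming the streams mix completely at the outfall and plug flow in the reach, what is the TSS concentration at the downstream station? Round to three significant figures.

37.1 mg/L

After mixing, C = (0.6490·16.00 + 0.06580·335.0) / 0.7148 = 32.43/0.7148 = 45.37 mg/L.
First-order decay: C = 45.37·exp(−k·t) = 45.37·0.8183 = 37.12 mg/L.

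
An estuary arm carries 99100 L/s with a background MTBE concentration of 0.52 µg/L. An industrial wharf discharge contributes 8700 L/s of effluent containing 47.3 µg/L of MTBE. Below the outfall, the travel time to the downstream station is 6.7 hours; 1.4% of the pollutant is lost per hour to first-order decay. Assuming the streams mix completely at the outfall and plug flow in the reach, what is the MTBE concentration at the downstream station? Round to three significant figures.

3.91 µg/L

Flow-weighted average: C = (99100·0.5200 + 8700·47.30) / 107800 = 463000/107800 = 4.295 µg/L.
1.4%/h lost → k = −ln(1 − 0.014) = 0.01410 h⁻¹.
Decay over the reach: 4.295·exp(−kt) = 4.295·0.9099 = 3.908 µg/L.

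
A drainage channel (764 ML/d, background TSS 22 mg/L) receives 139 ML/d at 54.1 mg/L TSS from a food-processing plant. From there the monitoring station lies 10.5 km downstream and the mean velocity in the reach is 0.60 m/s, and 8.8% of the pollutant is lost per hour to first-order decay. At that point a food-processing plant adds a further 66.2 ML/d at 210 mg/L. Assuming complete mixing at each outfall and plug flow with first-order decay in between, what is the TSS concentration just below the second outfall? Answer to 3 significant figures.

30.4 mg/L

Mass balance: C = (764.0·22.00 + 139.0·54.10) / 903.0 = 24330/903.0 = 26.94 mg/L; combined flow 903.0 ML/d.
Travel time t = 10.5·1000 / 0.60 = 17500 s = 4.861 h.
8.8%/h lost → k = −ln(1 − 0.088) = 0.09212 h⁻¹.
Decay over the reach: 26.94·exp(−kt) = 26.94·0.6390 = 17.22 mg/L.
At the second outfall, C = (903.0·17.22 + 66.20·210.0) / (903.0 + 66.20) = 30.38 mg/L.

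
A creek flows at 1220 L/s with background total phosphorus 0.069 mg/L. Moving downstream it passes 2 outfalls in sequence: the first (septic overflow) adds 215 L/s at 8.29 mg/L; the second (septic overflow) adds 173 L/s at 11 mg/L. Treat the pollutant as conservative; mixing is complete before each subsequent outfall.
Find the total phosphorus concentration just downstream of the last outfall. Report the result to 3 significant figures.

Below outfall 1: Q → 1435 L/s, C = (1220·0.06900 + 215.0·8.290)/1435 = 1.301 mg/L.
Below outfall 2: Q → 1608 L/s, C = (1435·1.301 + 173.0·11.00)/1608 = 2.344 mg/L.

2.34 mg/L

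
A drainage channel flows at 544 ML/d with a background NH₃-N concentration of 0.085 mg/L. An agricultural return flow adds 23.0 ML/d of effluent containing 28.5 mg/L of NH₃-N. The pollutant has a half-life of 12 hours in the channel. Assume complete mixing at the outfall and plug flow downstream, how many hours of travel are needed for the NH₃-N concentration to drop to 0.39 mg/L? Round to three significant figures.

20.0 h

Mixed concentration C = ΣQC/ΣQ = (544.0·0.08500 + 23.00·28.50) / 567.0 = 701.7/567.0 = 1.238 mg/L.
Half-life 12 h → k = ln 2 / 12 = 0.05776 h⁻¹ = 1.386 d⁻¹.
1.238·exp(−k·t) = 0.39 → t = ln(1.238/0.39)/k = 71970 s = 19.99 h.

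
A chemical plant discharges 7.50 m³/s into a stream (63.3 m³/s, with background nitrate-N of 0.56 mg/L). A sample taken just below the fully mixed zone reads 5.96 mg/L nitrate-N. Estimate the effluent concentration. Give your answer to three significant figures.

51.5 mg/L

Mass balance: 63.30·0.5600 + 7.500·Cₑ = 70.80·5.960
→ Cₑ = (70.80·5.960 − 63.30·0.5600) / 7.500 = 51.54 mg/L.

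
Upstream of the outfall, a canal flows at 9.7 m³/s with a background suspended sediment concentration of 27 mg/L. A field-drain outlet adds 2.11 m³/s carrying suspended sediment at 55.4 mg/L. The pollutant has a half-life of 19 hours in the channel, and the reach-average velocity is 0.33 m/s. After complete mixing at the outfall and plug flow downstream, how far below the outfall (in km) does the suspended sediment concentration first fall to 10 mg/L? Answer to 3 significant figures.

Flow-weighted average: C = (9.700·27.00 + 2.110·55.40) / 11.81 = 378.8/11.81 = 32.07 mg/L.
Half-life 19 h → k = ln 2 / 19 = 0.03648 h⁻¹ = 0.8756 d⁻¹.
Set 32.07·exp(−k·t) = 10 → t = ln(32.07/10)/k = 115000 s = 31.95 h.
Distance = v·t = 0.33·115000 = 37950 m = 37.95 km.

38.0 km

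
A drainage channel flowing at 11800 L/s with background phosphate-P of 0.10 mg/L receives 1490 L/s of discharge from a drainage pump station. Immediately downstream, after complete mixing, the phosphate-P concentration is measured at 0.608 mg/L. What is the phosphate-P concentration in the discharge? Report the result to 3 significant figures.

Mass balance: 11800·0.1000 + 1490·Cₑ = 13290·0.6080
→ Cₑ = (13290·0.6080 − 11800·0.1000) / 1490 = 4.631 mg/L.

4.63 mg/L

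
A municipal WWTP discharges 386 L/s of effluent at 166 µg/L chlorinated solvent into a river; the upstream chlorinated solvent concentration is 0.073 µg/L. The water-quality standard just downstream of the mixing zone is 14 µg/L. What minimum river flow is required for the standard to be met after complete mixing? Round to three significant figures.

Set C_mix = 14: (Q·0.07300 + 386.0·166.0) / (Q + 386.0) = 14
→ Q = 386.0·(166.0 − 14)/(14 − 0.07300) = 4213 L/s.

4210 L/s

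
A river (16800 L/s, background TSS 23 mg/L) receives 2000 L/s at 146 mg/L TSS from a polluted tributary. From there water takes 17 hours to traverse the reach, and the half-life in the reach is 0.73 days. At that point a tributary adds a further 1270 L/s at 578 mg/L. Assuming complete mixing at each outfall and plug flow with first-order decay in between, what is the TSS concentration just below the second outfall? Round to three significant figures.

53.8 mg/L

After mixing, C = (16800·23.00 + 2000·146.0) / 18800 = 678400/18800 = 36.09 mg/L; combined flow 18800 L/s.
Half-life 0.73 d → k = ln 2 / 0.73 = 0.9495 d⁻¹.
Applying C = C₀e^(−kt): 36.09 × 0.5104 = 18.42 mg/L.
At the second outfall, C = (18800·18.42 + 1270·578.0) / (18800 + 1270) = 53.83 mg/L.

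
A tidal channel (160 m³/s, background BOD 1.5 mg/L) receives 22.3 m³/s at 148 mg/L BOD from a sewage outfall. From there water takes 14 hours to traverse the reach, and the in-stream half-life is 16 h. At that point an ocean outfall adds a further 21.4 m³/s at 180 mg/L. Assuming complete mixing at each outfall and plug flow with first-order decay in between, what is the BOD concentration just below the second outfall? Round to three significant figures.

28.4 mg/L

Flow-weighted average: C = (160.0·1.500 + 22.30·148.0) / 182.3 = 3540/182.3 = 19.42 mg/L; combined flow 182.3 m³/s.
Half-life 16 h → k = ln 2 / 16 = 0.04332 h⁻¹ = 1.040 d⁻¹.
Applying C = C₀e^(−kt): 19.42 × 0.5453 = 10.59 mg/L.
Second outfall: C = (182.3·10.59 + 21.40·180.0)/203.7 = 28.39 mg/L.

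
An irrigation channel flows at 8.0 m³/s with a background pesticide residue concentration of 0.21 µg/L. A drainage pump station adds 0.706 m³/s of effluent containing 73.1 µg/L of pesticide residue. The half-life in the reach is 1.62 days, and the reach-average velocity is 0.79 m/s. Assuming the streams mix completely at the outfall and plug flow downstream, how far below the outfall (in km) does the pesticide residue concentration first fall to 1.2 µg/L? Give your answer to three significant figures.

Mixed concentration C = ΣQC/ΣQ = (8.000·0.2100 + 0.7060·73.10) / 8.706 = 53.29/8.706 = 6.121 µg/L.
Half-life 1.62 d → k = ln 2 / 1.62 = 0.4279 d⁻¹.
Set 6.121·exp(−k·t) = 1.2 → t = ln(6.121/1.2)/k = 329000 s = 91.40 h.
Distance = v·t = 0.79·329000 = 259900 m = 259.9 km.

260 km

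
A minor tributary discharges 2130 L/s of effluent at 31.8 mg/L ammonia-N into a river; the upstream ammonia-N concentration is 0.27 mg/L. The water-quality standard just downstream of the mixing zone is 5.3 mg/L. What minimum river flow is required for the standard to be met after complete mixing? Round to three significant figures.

Set C_mix = 5.3: (Q·0.2700 + 2130·31.80) / (Q + 2130) = 5.3
→ Q = 2130·(31.80 − 5.3)/(5.3 − 0.2700) = 11220 L/s.

11200 L/s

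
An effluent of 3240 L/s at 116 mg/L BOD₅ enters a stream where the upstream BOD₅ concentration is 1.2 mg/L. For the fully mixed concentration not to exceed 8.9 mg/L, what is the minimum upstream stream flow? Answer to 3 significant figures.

45100 L/s

Set C_mix = 8.9: (Q·1.200 + 3240·116.0) / (Q + 3240) = 8.9
→ Q = 3240·(116.0 − 8.9)/(8.9 − 1.200) = 45070 L/s.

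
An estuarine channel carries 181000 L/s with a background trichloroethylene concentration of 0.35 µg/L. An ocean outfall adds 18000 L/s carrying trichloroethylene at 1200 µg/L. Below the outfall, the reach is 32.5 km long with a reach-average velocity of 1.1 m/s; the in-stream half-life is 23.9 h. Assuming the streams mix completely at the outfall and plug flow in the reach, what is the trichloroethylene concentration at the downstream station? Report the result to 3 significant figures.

85.8 µg/L

Mass balance: C = (181000·0.3500 + 18000·1200) / 199000 = 21660000/199000 = 108.9 µg/L.
Travel time t = 32.5·1000 / 1.1 = 29550 s = 8.207 h.
Half-life 23.9 h → k = ln 2 / 23.9 = 0.02900 h⁻¹ = 0.6960 d⁻¹.
Decay over the reach: 108.9·exp(−kt) = 108.9·0.7882 = 85.80 µg/L.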